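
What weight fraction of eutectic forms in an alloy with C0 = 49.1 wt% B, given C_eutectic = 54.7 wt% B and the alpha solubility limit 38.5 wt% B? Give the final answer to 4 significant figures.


f_primary = (C_e - C0) / (C_e - C_alpha_max)
f_primary = (54.7 - 49.1) / (54.7 - 38.5)
f_primary = 0.345679
f_eutectic = 1 - 0.345679 = 0.6543


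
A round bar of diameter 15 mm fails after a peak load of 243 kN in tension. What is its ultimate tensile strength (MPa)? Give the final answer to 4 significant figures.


A0 = pi*(d/2)^2 = pi*(15/2)^2 = 176.715 mm^2
UTS = F_max / A0 = 243*1000 / 176.715
UTS = 1375 MPa


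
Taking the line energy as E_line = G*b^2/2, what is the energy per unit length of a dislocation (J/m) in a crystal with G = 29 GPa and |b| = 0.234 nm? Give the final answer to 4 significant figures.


E = G*b^2/2
b = 0.234 nm = 2.34e-10 m
G = 29 GPa = 2.9e+10 Pa
E = 0.5 * 2.9e+10 * (2.34e-10)^2
E = 7.94e-10 J/m


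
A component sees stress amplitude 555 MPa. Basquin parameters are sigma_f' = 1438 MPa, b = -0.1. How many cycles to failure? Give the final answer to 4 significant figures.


sigma_a = sigma_f' * (2*Nf)^b
2*Nf = (sigma_a / sigma_f')^(1/b)
2*Nf = (555 / 1438)^(1/-0.1)
2*Nf = 13635.1
Nf = 6818 cycles


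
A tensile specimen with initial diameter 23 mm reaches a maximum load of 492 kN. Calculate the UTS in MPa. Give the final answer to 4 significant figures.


A0 = pi*(d/2)^2 = pi*(23/2)^2 = 415.476 mm^2
UTS = F_max / A0 = 492*1000 / 415.476
UTS = 1184 MPa


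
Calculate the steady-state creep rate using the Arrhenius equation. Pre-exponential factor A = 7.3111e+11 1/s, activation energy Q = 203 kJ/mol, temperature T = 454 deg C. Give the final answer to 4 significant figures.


rate = A * exp(-Q / (R*T))
T = 454 + 273.15 = 727.15 K
rate = 7.3111e+11 * exp(-203e3 / (8.314 * 727.15))
rate = 1.91e-03 1/s


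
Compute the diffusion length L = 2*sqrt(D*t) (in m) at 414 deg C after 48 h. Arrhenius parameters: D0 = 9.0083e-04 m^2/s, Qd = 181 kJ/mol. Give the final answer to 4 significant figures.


Step 1: D = D0 * exp(-Qd/(R*T))
T = 687.15 K
D = 9.0083e-04 * exp(-181e3 / (8.314 * 687.15)) = 1.56742e-17 m^2/s
Step 2: L = 2*sqrt(D*t)
t = 48 h = 172800 s
L = 2*sqrt(1.56742e-17 * 172800) = 3.292e-06 m


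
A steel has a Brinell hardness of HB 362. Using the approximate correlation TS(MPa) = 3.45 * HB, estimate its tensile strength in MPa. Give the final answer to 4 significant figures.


TS (MPa) = 3.45 * HB
TS = 3.45 * 362
TS = 1249 MPa


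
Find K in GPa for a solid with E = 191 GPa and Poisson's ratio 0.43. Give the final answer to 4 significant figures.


K = E / (3*(1-2*nu))
K = 191 / (3*(1-2*0.43))
K = 454.8 GPa


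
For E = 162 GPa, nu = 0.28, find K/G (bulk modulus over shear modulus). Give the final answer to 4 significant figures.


G = E / (2*(1+nu))
G = 162 / (2*(1+0.28)) = 63.2813 GPa
K = E / (3*(1-2*nu))
K = 162 / (3*(1-2*0.28)) = 122.727 GPa
K/G = 122.727 / 63.2813 = 1.939


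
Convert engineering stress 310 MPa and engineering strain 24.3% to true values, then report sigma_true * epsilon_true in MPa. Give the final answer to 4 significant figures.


sigma_true = sigma_eng * (1 + epsilon_eng)
sigma_true = 310 * (1 + 0.243) = 385.33 MPa
epsilon_true = ln(1 + epsilon_eng)
epsilon_true = ln(1 + 0.243) = 0.217528
sigma_true * epsilon_true = 385.33 * 0.217528 = 83.82 MPa


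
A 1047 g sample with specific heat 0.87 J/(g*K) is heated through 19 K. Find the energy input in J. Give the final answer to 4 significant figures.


Q = m * cp * dT
Q = 1047 * 0.87 * 19
Q = 17310 J


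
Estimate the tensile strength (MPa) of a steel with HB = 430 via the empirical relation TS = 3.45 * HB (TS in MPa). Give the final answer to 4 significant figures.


TS (MPa) = 3.45 * HB
TS = 3.45 * 430
TS = 1484 MPa


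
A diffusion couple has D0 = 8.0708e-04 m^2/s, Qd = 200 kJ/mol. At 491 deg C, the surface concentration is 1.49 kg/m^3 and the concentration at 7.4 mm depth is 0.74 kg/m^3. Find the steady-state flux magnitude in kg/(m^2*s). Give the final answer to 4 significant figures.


Step 1: D = D0 * exp(-Qd/(R*T))
T = 491 + 273.15 = 764.15 K
D = 8.0708e-04 * exp(-200e3 / (8.314 * 764.15)) = 1.71837e-17 m^2/s
Step 2: J = D * (C1 - C2) / dx
J = 1.71837e-17 * (1.49 - 0.74) / 7.4e-03
J = 1.742e-15 kg/(m^2*s)


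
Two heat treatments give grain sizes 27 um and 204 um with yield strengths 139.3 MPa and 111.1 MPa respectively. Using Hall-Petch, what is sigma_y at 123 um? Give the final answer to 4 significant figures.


sigma_y = sigma0 + k / sqrt(d)
1/sqrt(d1) = 1/sqrt(2.7e-05) = 192.45;  1/sqrt(d2) = 70.014
k = (sigma1 - sigma2) / (1/sqrt(d1) - 1/sqrt(d2)) = (139.3 - 111.1) / (192.45 - 70.014) = 0.230324 MPa*m^0.5
sigma0 = sigma1 - k/sqrt(d1) = 139.3 - 0.230324*192.45 = 94.9741 MPa
sigma_y(d3) = 94.9741 + 0.230324 / sqrt(1.23e-04) = 115.7 MPa


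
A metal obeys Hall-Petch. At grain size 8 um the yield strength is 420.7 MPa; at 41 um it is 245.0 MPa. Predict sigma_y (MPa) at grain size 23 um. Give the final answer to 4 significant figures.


sigma_y = sigma0 + k / sqrt(d)
1/sqrt(d1) = 1/sqrt(8e-06) = 353.553;  1/sqrt(d2) = 156.174
k = (sigma1 - sigma2) / (1/sqrt(d1) - 1/sqrt(d2)) = (420.7 - 245.0) / (353.553 - 156.174) = 0.890163 MPa*m^0.5
sigma0 = sigma1 - k/sqrt(d1) = 420.7 - 0.890163*353.553 = 105.98 MPa
sigma_y(d3) = 105.98 + 0.890163 / sqrt(2.3e-05) = 291.6 MPa


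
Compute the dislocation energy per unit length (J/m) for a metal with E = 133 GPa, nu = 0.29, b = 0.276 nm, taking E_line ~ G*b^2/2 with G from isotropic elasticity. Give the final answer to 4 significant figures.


Step 1: G = E / (2*(1+nu))
G = 133 / (2*(1+0.29)) = 51.5504 GPa = 5.15504e+10 Pa
Step 2: E_line = G*b^2/2
b = 0.276 nm = 2.76e-10 m
E_line = 0.5 * 5.15504e+10 * (2.76e-10)^2 = 1.963e-09 J/m


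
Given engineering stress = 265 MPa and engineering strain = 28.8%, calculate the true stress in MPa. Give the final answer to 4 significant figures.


sigma_true = sigma_eng * (1 + epsilon_eng)
sigma_true = 265 * (1 + 0.288)
sigma_true = 341.3 MPa


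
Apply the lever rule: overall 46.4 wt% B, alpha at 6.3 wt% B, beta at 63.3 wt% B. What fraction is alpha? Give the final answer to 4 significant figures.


f_alpha = (C_beta - C0) / (C_beta - C_alpha)
f_alpha = (63.3 - 46.4) / (63.3 - 6.3)
f_alpha = 0.2965


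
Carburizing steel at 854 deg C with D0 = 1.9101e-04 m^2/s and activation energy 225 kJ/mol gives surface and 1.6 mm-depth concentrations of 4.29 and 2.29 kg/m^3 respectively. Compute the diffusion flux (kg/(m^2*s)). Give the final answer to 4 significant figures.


Step 1: D = D0 * exp(-Qd/(R*T))
T = 854 + 273.15 = 1127.15 K
D = 1.9101e-04 * exp(-225e3 / (8.314 * 1127.15)) = 7.13968e-15 m^2/s
Step 2: J = D * (C1 - C2) / dx
J = 7.13968e-15 * (4.29 - 2.29) / 1.6e-03
J = 8.925e-12 kg/(m^2*s)


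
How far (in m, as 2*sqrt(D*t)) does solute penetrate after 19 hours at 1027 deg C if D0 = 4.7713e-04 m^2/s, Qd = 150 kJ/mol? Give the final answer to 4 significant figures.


Step 1: D = D0 * exp(-Qd/(R*T))
T = 1300.15 K
D = 4.7713e-04 * exp(-150e3 / (8.314 * 1300.15)) = 4.48787e-10 m^2/s
Step 2: L = 2*sqrt(D*t)
t = 19 h = 68400 s
L = 2*sqrt(4.48787e-10 * 68400) = 0.01108 m


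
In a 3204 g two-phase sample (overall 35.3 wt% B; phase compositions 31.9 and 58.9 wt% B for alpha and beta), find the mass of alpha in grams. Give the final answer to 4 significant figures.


f_alpha = (C_beta - C0) / (C_beta - C_alpha)
f_alpha = (58.9 - 35.3) / (58.9 - 31.9) = 0.874074
m_alpha = f_alpha * m_total = 0.874074 * 3204 = 2801 g


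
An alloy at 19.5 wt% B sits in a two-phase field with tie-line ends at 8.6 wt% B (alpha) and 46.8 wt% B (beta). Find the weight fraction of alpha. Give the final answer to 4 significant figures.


f_alpha = (C_beta - C0) / (C_beta - C_alpha)
f_alpha = (46.8 - 19.5) / (46.8 - 8.6)
f_alpha = 0.7147


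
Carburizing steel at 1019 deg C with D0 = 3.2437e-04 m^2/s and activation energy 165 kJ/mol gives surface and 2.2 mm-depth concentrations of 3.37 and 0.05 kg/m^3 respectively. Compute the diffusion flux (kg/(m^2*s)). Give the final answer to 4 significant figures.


Step 1: D = D0 * exp(-Qd/(R*T))
T = 1019 + 273.15 = 1292.15 K
D = 3.2437e-04 * exp(-165e3 / (8.314 * 1292.15)) = 6.93013e-11 m^2/s
Step 2: J = D * (C1 - C2) / dx
J = 6.93013e-11 * (3.37 - 0.05) / 2.2e-03
J = 1.046e-07 kg/(m^2*s)


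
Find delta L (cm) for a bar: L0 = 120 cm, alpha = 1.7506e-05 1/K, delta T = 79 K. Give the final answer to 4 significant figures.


dL = L0 * alpha * dT
dL = 120 * 1.7506e-05 * 79
dL = 0.166 cm


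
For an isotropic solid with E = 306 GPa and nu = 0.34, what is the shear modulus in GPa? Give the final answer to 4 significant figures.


G = E / (2*(1+nu))
G = 306 / (2*(1+0.34))
G = 114.2 GPa


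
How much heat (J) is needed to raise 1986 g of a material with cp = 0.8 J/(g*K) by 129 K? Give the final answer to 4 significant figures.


Q = m * cp * dT
Q = 1986 * 0.8 * 129
Q = 205000 J


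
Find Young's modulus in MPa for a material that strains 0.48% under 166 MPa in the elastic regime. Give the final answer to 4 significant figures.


E = sigma / epsilon
epsilon = 0.48% = 4.8e-03
E = 166 / 4.8e-03
E = 34580 MPa


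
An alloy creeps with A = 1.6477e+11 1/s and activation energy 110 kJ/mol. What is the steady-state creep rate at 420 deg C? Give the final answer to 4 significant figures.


rate = A * exp(-Q / (R*T))
T = 420 + 273.15 = 693.15 K
rate = 1.6477e+11 * exp(-110e3 / (8.314 * 693.15))
rate = 845.6 1/s


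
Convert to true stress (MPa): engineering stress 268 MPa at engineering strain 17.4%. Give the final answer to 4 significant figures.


sigma_true = sigma_eng * (1 + epsilon_eng)
sigma_true = 268 * (1 + 0.174)
sigma_true = 314.6 MPa


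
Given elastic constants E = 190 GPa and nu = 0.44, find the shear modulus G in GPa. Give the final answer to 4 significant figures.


G = E / (2*(1+nu))
G = 190 / (2*(1+0.44))
G = 65.97 GPa


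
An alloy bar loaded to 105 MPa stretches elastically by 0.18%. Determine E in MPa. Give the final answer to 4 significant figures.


E = sigma / epsilon
epsilon = 0.18% = 1.8e-03
E = 105 / 1.8e-03
E = 58330 MPa


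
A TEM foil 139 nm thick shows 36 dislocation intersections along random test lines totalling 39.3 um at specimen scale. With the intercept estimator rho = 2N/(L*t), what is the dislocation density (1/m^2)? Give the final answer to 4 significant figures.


rho = 2N / (L * t)
L = 39.3 um = 3.93e-05 m, t = 139 nm = 1.39e-07 m
rho = 2 * 36 / (3.93e-05 * 1.39e-07)
rho = 1.318e+13 1/m^2


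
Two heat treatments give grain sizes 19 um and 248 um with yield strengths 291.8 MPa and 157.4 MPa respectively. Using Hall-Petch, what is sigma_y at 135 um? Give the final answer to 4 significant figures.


sigma_y = sigma0 + k / sqrt(d)
1/sqrt(d1) = 1/sqrt(1.9e-05) = 229.416;  1/sqrt(d2) = 63.5001
k = (sigma1 - sigma2) / (1/sqrt(d1) - 1/sqrt(d2)) = (291.8 - 157.4) / (229.416 - 63.5001) = 0.81005 MPa*m^0.5
sigma0 = sigma1 - k/sqrt(d1) = 291.8 - 0.81005*229.416 = 105.962 MPa
sigma_y(d3) = 105.962 + 0.81005 / sqrt(1.35e-04) = 175.7 MPa


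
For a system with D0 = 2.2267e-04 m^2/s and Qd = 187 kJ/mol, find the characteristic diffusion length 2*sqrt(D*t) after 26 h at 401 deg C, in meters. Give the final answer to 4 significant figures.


Step 1: D = D0 * exp(-Qd/(R*T))
T = 674.15 K
D = 2.2267e-04 * exp(-187e3 / (8.314 * 674.15)) = 7.21046e-19 m^2/s
Step 2: L = 2*sqrt(D*t)
t = 26 h = 93600 s
L = 2*sqrt(7.21046e-19 * 93600) = 5.196e-07 m


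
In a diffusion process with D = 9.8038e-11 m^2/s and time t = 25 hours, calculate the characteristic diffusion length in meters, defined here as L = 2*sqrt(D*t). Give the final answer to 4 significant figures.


t = 25 hr = 90000 s
Diffusion length = 2*sqrt(D*t)
= 2*sqrt(9.8038e-11 * 90000)
= 5.941e-03 m


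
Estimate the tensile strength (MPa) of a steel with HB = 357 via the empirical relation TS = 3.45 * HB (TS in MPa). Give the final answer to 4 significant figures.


TS (MPa) = 3.45 * HB
TS = 3.45 * 357
TS = 1232 MPa


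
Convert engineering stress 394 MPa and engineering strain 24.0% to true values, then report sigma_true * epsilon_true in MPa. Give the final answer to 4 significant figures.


sigma_true = sigma_eng * (1 + epsilon_eng)
sigma_true = 394 * (1 + 0.24) = 488.56 MPa
epsilon_true = ln(1 + epsilon_eng)
epsilon_true = ln(1 + 0.24) = 0.215111
sigma_true * epsilon_true = 488.56 * 0.215111 = 105.1 MPa


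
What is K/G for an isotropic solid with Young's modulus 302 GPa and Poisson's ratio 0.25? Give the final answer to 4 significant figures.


G = E / (2*(1+nu))
G = 302 / (2*(1+0.25)) = 120.8 GPa
K = E / (3*(1-2*nu))
K = 302 / (3*(1-2*0.25)) = 201.333 GPa
K/G = 201.333 / 120.8 = 1.667


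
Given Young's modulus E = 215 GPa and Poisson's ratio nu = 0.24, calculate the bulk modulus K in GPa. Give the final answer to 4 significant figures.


K = E / (3*(1-2*nu))
K = 215 / (3*(1-2*0.24))
K = 137.8 GPa


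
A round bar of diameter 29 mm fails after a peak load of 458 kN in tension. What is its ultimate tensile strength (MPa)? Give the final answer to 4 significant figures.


A0 = pi*(d/2)^2 = pi*(29/2)^2 = 660.52 mm^2
UTS = F_max / A0 = 458*1000 / 660.52
UTS = 693.4 MPa


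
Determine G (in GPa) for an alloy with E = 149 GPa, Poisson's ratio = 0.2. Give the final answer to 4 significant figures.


G = E / (2*(1+nu))
G = 149 / (2*(1+0.2))
G = 62.08 GPa


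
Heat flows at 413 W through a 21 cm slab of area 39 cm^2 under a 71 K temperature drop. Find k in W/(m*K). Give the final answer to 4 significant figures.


k = Q*L / (A*dT)
L = 0.21 m, A = 3.9e-03 m^2
k = 413 * 0.21 / (3.9e-03 * 71)
k = 313.2 W/(m*K)


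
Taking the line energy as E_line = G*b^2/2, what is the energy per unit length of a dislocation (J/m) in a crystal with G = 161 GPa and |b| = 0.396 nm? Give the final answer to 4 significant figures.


E = G*b^2/2
b = 0.396 nm = 3.96e-10 m
G = 161 GPa = 1.61e+11 Pa
E = 0.5 * 1.61e+11 * (3.96e-10)^2
E = 1.262e-08 J/m


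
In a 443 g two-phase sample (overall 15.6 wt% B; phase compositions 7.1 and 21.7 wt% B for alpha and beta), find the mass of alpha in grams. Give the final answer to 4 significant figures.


f_alpha = (C_beta - C0) / (C_beta - C_alpha)
f_alpha = (21.7 - 15.6) / (21.7 - 7.1) = 0.417808
m_alpha = f_alpha * m_total = 0.417808 * 443 = 185.1 g


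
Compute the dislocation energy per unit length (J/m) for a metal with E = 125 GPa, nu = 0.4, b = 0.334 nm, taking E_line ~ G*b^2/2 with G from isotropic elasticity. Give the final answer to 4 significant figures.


Step 1: G = E / (2*(1+nu))
G = 125 / (2*(1+0.4)) = 44.6429 GPa = 4.46429e+10 Pa
Step 2: E_line = G*b^2/2
b = 0.334 nm = 3.34e-10 m
E_line = 0.5 * 4.46429e+10 * (3.34e-10)^2 = 2.49e-09 J/m


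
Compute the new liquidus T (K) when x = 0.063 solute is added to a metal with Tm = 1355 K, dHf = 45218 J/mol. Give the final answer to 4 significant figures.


dT = R*Tm^2*x / dHf
dT = 8.314 * 1355^2 * 0.063 / 45218
dT = 21.2676 K
T_new = 1355 - 21.2676 = 1334 K


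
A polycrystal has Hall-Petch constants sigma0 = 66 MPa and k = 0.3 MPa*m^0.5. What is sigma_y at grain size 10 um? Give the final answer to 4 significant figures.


sigma_y = sigma0 + k / sqrt(d)
d = 10 um = 1e-05 m
sigma_y = 66 + 0.3 / sqrt(1e-05)
sigma_y = 160.9 MPa


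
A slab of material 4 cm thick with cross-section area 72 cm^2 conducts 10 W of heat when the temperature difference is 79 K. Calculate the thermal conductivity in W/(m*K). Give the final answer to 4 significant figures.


k = Q*L / (A*dT)
L = 0.04 m, A = 7.2e-03 m^2
k = 10 * 0.04 / (7.2e-03 * 79)
k = 0.7032 W/(m*K)


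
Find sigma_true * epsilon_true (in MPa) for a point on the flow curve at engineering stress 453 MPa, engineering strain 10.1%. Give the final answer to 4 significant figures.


sigma_true = sigma_eng * (1 + epsilon_eng)
sigma_true = 453 * (1 + 0.101) = 498.753 MPa
epsilon_true = ln(1 + epsilon_eng)
epsilon_true = ln(1 + 0.101) = 0.0962189
sigma_true * epsilon_true = 498.753 * 0.0962189 = 47.99 MPa


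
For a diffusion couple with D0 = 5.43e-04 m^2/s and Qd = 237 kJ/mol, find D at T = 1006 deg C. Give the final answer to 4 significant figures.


D = D0 * exp(-Qd / (R*T))
T = 1279.15 K
D = 5.43e-04 * exp(-237e3 / (8.314 * 1279.15))
D = 1.139e-13 m^2/s


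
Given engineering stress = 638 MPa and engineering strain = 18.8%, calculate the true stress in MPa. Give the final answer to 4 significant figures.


sigma_true = sigma_eng * (1 + epsilon_eng)
sigma_true = 638 * (1 + 0.188)
sigma_true = 757.9 MPa


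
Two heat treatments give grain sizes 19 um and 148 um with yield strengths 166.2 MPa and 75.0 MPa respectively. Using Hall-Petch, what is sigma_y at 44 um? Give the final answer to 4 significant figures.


sigma_y = sigma0 + k / sqrt(d)
1/sqrt(d1) = 1/sqrt(1.9e-05) = 229.416;  1/sqrt(d2) = 82.1995
k = (sigma1 - sigma2) / (1/sqrt(d1) - 1/sqrt(d2)) = (166.2 - 75.0) / (229.416 - 82.1995) = 0.619497 MPa*m^0.5
sigma0 = sigma1 - k/sqrt(d1) = 166.2 - 0.619497*229.416 = 24.0777 MPa
sigma_y(d3) = 24.0777 + 0.619497 / sqrt(4.4e-05) = 117.5 MPa


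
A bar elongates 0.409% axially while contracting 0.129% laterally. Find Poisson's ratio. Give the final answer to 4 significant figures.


nu = -epsilon_lat / epsilon_axial
Lateral strain is contraction (negative), so using magnitudes:
nu = 0.129 / 0.409
nu = 0.3154


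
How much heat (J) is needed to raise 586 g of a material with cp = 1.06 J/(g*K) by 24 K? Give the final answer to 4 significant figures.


Q = m * cp * dT
Q = 586 * 1.06 * 24
Q = 14910 J


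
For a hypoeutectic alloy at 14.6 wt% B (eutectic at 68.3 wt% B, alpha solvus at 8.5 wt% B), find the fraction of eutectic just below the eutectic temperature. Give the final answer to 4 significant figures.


f_primary = (C_e - C0) / (C_e - C_alpha_max)
f_primary = (68.3 - 14.6) / (68.3 - 8.5)
f_primary = 0.897993
f_eutectic = 1 - 0.897993 = 0.102


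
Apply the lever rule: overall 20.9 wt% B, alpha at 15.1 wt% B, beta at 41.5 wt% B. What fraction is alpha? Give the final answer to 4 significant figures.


f_alpha = (C_beta - C0) / (C_beta - C_alpha)
f_alpha = (41.5 - 20.9) / (41.5 - 15.1)
f_alpha = 0.7803


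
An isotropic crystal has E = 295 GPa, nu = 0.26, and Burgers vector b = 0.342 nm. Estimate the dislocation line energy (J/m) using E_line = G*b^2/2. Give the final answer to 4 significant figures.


Step 1: G = E / (2*(1+nu))
G = 295 / (2*(1+0.26)) = 117.063 GPa = 1.17063e+11 Pa
Step 2: E_line = G*b^2/2
b = 0.342 nm = 3.42e-10 m
E_line = 0.5 * 1.17063e+11 * (3.42e-10)^2 = 6.846e-09 J/m


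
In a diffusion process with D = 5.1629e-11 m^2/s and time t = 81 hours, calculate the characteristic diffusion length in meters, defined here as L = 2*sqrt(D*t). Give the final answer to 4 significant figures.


t = 81 hr = 291600 s
Diffusion length = 2*sqrt(D*t)
= 2*sqrt(5.1629e-11 * 291600)
= 7.76e-03 m


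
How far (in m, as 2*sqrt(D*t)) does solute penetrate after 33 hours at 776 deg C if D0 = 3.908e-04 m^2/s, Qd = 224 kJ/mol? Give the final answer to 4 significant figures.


Step 1: D = D0 * exp(-Qd/(R*T))
T = 1049.15 K
D = 3.908e-04 * exp(-224e3 / (8.314 * 1049.15)) = 2.74874e-15 m^2/s
Step 2: L = 2*sqrt(D*t)
t = 33 h = 118800 s
L = 2*sqrt(2.74874e-15 * 118800) = 3.614e-05 m


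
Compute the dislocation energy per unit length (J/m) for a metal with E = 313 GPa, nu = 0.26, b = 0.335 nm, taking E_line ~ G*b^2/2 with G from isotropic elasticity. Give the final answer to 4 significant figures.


Step 1: G = E / (2*(1+nu))
G = 313 / (2*(1+0.26)) = 124.206 GPa = 1.24206e+11 Pa
Step 2: E_line = G*b^2/2
b = 0.335 nm = 3.35e-10 m
E_line = 0.5 * 1.24206e+11 * (3.35e-10)^2 = 6.97e-09 J/m


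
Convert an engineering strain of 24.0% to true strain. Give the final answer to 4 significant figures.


epsilon_true = ln(1 + epsilon_eng)
epsilon_true = ln(1 + 0.24)
epsilon_true = 0.2151


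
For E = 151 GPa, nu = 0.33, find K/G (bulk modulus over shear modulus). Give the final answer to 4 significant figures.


G = E / (2*(1+nu))
G = 151 / (2*(1+0.33)) = 56.7669 GPa
K = E / (3*(1-2*nu))
K = 151 / (3*(1-2*0.33)) = 148.039 GPa
K/G = 148.039 / 56.7669 = 2.608


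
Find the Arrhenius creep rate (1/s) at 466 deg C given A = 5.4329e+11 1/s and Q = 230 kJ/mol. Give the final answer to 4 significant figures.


rate = A * exp(-Q / (R*T))
T = 466 + 273.15 = 739.15 K
rate = 5.4329e+11 * exp(-230e3 / (8.314 * 739.15))
rate = 3.025e-05 1/s


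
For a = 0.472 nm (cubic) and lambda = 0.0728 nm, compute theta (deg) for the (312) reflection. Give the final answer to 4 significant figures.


d = a / sqrt(h^2+k^2+l^2)
d = 0.472 / sqrt(14) = 0.126147 nm
lambda = 2*d*sin(theta)  =>  sin(theta) = lambda / (2*d)
sin(theta) = 0.0728 / (2 * 0.126147) = 0.288552
theta = 16.77 deg


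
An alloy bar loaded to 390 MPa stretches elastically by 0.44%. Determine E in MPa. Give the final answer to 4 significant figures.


E = sigma / epsilon
epsilon = 0.44% = 4.4e-03
E = 390 / 4.4e-03
E = 88640 MPa


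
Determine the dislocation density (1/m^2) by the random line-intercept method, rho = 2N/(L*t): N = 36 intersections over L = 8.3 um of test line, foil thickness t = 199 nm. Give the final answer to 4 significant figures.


rho = 2N / (L * t)
L = 8.3 um = 8.3e-06 m, t = 199 nm = 1.99e-07 m
rho = 2 * 36 / (8.3e-06 * 1.99e-07)
rho = 4.359e+13 1/m^2


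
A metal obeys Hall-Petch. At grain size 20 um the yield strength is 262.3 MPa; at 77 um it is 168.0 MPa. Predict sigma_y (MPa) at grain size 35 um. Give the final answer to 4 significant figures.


sigma_y = sigma0 + k / sqrt(d)
1/sqrt(d1) = 1/sqrt(2e-05) = 223.607;  1/sqrt(d2) = 113.961
k = (sigma1 - sigma2) / (1/sqrt(d1) - 1/sqrt(d2)) = (262.3 - 168.0) / (223.607 - 113.961) = 0.860039 MPa*m^0.5
sigma0 = sigma1 - k/sqrt(d1) = 262.3 - 0.860039*223.607 = 69.9895 MPa
sigma_y(d3) = 69.9895 + 0.860039 / sqrt(3.5e-05) = 215.4 MPa


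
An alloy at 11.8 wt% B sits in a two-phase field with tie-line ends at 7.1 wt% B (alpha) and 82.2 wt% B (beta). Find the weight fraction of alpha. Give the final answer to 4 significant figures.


f_alpha = (C_beta - C0) / (C_beta - C_alpha)
f_alpha = (82.2 - 11.8) / (82.2 - 7.1)
f_alpha = 0.9374


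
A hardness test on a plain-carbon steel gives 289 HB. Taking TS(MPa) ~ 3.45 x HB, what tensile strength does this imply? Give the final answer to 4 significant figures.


TS (MPa) = 3.45 * HB
TS = 3.45 * 289
TS = 997.1 MPa


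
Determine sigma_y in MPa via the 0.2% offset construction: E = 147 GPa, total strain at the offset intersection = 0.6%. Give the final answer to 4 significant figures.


Offset strain = 0.002
Elastic strain at yield = total_strain - offset = 6e-03 - 0.002 = 4e-03
sigma_y = E * elastic_strain = 147000 * 4e-03
sigma_y = 588 MPa


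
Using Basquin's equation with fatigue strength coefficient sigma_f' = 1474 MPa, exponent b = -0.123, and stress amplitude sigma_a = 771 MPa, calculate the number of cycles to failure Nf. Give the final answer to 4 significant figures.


sigma_a = sigma_f' * (2*Nf)^b
2*Nf = (sigma_a / sigma_f')^(1/b)
2*Nf = (771 / 1474)^(1/-0.123)
2*Nf = 194.158
Nf = 97.08 cycles


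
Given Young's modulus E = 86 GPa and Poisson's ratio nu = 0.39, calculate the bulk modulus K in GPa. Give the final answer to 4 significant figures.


K = E / (3*(1-2*nu))
K = 86 / (3*(1-2*0.39))
K = 130.3 GPa


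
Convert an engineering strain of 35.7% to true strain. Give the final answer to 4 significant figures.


epsilon_true = ln(1 + epsilon_eng)
epsilon_true = ln(1 + 0.357)
epsilon_true = 0.3053


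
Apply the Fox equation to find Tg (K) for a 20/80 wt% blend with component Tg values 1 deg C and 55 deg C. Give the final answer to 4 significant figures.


1/Tg = w1/Tg1 + w2/Tg2 (in Kelvin)
Tg1 = 274.15 K, Tg2 = 328.15 K
1/Tg = 0.2/274.15 + 0.8/328.15
Tg = 315.7 K


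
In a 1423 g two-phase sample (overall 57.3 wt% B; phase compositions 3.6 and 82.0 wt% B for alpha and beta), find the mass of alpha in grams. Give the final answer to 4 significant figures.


f_alpha = (C_beta - C0) / (C_beta - C_alpha)
f_alpha = (82.0 - 57.3) / (82.0 - 3.6) = 0.315051
m_alpha = f_alpha * m_total = 0.315051 * 1423 = 448.3 g


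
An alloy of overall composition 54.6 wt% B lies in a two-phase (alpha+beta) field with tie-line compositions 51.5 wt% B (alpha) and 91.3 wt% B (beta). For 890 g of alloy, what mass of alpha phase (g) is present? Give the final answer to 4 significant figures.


f_alpha = (C_beta - C0) / (C_beta - C_alpha)
f_alpha = (91.3 - 54.6) / (91.3 - 51.5) = 0.922111
m_alpha = f_alpha * m_total = 0.922111 * 890 = 820.7 g


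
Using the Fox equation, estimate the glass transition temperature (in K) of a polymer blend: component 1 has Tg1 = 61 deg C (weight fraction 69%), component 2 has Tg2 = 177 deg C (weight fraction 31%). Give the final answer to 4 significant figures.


1/Tg = w1/Tg1 + w2/Tg2 (in Kelvin)
Tg1 = 334.15 K, Tg2 = 450.15 K
1/Tg = 0.69/334.15 + 0.31/450.15
Tg = 363.2 K


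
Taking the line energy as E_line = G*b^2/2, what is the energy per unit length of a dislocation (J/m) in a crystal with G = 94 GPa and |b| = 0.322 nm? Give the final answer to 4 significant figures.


E = G*b^2/2
b = 0.322 nm = 3.22e-10 m
G = 94 GPa = 9.4e+10 Pa
E = 0.5 * 9.4e+10 * (3.22e-10)^2
E = 4.873e-09 J/m


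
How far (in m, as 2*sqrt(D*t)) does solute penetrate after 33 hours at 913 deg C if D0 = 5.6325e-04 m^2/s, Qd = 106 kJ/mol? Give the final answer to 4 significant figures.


Step 1: D = D0 * exp(-Qd/(R*T))
T = 1186.15 K
D = 5.6325e-04 * exp(-106e3 / (8.314 * 1186.15)) = 1.20948e-08 m^2/s
Step 2: L = 2*sqrt(D*t)
t = 33 h = 118800 s
L = 2*sqrt(1.20948e-08 * 118800) = 0.07581 m


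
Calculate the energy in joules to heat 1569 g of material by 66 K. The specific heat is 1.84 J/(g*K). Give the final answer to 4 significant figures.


Q = m * cp * dT
Q = 1569 * 1.84 * 66
Q = 190500 J


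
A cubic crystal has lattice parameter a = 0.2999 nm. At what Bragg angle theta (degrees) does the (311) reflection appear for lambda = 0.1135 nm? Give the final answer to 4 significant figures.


d = a / sqrt(h^2+k^2+l^2)
d = 0.2999 / sqrt(11) = 0.0904233 nm
lambda = 2*d*sin(theta)  =>  sin(theta) = lambda / (2*d)
sin(theta) = 0.1135 / (2 * 0.0904233) = 0.627604
theta = 38.87 deg


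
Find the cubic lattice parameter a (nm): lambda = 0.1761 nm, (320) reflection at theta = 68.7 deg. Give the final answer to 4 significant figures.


d = lambda / (2*sin(theta))
d = 0.1761 / (2*sin(68.7 deg))
d = 0.0945056 nm
a = d * sqrt(h^2+k^2+l^2) = 0.0945056 * sqrt(13)
a = 0.3407 nm


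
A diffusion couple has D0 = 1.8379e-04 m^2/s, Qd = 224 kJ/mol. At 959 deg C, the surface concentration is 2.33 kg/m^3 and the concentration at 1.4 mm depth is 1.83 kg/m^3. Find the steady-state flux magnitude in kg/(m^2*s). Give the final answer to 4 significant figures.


Step 1: D = D0 * exp(-Qd/(R*T))
T = 959 + 273.15 = 1232.15 K
D = 1.8379e-04 * exp(-224e3 / (8.314 * 1232.15)) = 5.86041e-14 m^2/s
Step 2: J = D * (C1 - C2) / dx
J = 5.86041e-14 * (2.33 - 1.83) / 1.4e-03
J = 2.093e-11 kg/(m^2*s)


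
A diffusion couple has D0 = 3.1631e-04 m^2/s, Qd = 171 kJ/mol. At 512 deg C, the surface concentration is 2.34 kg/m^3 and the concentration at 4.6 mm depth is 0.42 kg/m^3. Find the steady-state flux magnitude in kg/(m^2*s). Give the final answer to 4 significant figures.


Step 1: D = D0 * exp(-Qd/(R*T))
T = 512 + 273.15 = 785.15 K
D = 3.1631e-04 * exp(-171e3 / (8.314 * 785.15)) = 1.32854e-15 m^2/s
Step 2: J = D * (C1 - C2) / dx
J = 1.32854e-15 * (2.34 - 0.42) / 4.6e-03
J = 5.545e-13 kg/(m^2*s)


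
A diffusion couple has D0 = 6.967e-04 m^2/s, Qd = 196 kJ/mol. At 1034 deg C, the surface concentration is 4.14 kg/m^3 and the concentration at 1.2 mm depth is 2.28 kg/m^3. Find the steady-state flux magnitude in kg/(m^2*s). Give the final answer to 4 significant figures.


Step 1: D = D0 * exp(-Qd/(R*T))
T = 1034 + 273.15 = 1307.15 K
D = 6.967e-04 * exp(-196e3 / (8.314 * 1307.15)) = 1.02439e-11 m^2/s
Step 2: J = D * (C1 - C2) / dx
J = 1.02439e-11 * (4.14 - 2.28) / 1.2e-03
J = 1.588e-08 kg/(m^2*s)


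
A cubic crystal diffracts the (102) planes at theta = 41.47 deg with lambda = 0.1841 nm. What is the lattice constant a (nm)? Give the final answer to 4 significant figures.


d = lambda / (2*sin(theta))
d = 0.1841 / (2*sin(41.47 deg))
d = 0.139001 nm
a = d * sqrt(h^2+k^2+l^2) = 0.139001 * sqrt(5)
a = 0.3108 nm


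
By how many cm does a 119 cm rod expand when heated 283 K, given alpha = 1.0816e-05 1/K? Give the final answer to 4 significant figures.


dL = L0 * alpha * dT
dL = 119 * 1.0816e-05 * 283
dL = 0.3643 cm


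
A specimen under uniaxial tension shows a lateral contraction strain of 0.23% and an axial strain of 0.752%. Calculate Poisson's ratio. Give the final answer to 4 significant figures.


nu = -epsilon_lat / epsilon_axial
Lateral strain is contraction (negative), so using magnitudes:
nu = 0.23 / 0.752
nu = 0.3059


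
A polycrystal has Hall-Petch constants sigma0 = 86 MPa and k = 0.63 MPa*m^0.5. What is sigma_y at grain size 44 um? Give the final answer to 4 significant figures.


sigma_y = sigma0 + k / sqrt(d)
d = 44 um = 4.4e-05 m
sigma_y = 86 + 0.63 / sqrt(4.4e-05)
sigma_y = 181 MPa


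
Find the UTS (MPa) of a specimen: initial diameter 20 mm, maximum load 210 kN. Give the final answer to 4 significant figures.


A0 = pi*(d/2)^2 = pi*(20/2)^2 = 314.159 mm^2
UTS = F_max / A0 = 210*1000 / 314.159
UTS = 668.5 MPa


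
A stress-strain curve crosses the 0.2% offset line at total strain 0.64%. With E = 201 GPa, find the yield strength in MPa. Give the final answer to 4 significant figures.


Offset strain = 0.002
Elastic strain at yield = total_strain - offset = 6.4e-03 - 0.002 = 4.4e-03
sigma_y = E * elastic_strain = 201000 * 4.4e-03
sigma_y = 884.4 MPa


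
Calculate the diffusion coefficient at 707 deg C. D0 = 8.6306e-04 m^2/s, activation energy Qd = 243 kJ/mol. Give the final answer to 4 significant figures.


D = D0 * exp(-Qd / (R*T))
T = 980.15 K
D = 8.6306e-04 * exp(-243e3 / (8.314 * 980.15))
D = 9.672e-17 m^2/s


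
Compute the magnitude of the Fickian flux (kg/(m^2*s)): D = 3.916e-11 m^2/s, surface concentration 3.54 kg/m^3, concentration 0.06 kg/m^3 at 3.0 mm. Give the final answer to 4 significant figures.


J = -D * (dC/dx) = D * (C1 - C2) / dx
J = 3.916e-11 * (3.54 - 0.06) / 3e-03
J = 4.543e-08 kg/(m^2*s)


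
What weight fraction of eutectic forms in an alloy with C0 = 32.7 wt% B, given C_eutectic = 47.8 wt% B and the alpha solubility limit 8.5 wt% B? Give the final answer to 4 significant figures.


f_primary = (C_e - C0) / (C_e - C_alpha_max)
f_primary = (47.8 - 32.7) / (47.8 - 8.5)
f_primary = 0.384224
f_eutectic = 1 - 0.384224 = 0.6158


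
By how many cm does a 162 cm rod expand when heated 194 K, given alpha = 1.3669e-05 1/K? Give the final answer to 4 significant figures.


dL = L0 * alpha * dT
dL = 162 * 1.3669e-05 * 194
dL = 0.4296 cm


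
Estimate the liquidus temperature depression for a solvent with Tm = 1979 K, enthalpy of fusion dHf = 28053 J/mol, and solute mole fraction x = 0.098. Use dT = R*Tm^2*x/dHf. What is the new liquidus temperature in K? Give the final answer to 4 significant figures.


dT = R*Tm^2*x / dHf
dT = 8.314 * 1979^2 * 0.098 / 28053
dT = 113.749 K
T_new = 1979 - 113.749 = 1865 K


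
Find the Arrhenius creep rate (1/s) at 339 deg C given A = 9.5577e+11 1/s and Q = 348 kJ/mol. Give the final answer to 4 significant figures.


rate = A * exp(-Q / (R*T))
T = 339 + 273.15 = 612.15 K
rate = 9.5577e+11 * exp(-348e3 / (8.314 * 612.15))
rate = 1.925e-18 1/s


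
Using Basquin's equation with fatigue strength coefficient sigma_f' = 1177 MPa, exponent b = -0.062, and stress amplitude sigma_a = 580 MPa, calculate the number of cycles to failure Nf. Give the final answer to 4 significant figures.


sigma_a = sigma_f' * (2*Nf)^b
2*Nf = (sigma_a / sigma_f')^(1/b)
2*Nf = (580 / 1177)^(1/-0.062)
2*Nf = 90621.9
Nf = 45310 cycles


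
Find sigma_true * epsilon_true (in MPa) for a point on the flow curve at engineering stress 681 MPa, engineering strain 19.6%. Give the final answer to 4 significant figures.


sigma_true = sigma_eng * (1 + epsilon_eng)
sigma_true = 681 * (1 + 0.196) = 814.476 MPa
epsilon_true = ln(1 + epsilon_eng)
epsilon_true = ln(1 + 0.196) = 0.178983
sigma_true * epsilon_true = 814.476 * 0.178983 = 145.8 MPa


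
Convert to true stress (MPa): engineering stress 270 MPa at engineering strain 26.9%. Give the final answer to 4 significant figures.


sigma_true = sigma_eng * (1 + epsilon_eng)
sigma_true = 270 * (1 + 0.269)
sigma_true = 342.6 MPa


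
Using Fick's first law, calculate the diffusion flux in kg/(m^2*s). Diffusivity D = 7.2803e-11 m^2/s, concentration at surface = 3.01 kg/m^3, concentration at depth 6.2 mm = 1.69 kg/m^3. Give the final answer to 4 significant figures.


J = -D * (dC/dx) = D * (C1 - C2) / dx
J = 7.2803e-11 * (3.01 - 1.69) / 6.2e-03
J = 1.55e-08 kg/(m^2*s)


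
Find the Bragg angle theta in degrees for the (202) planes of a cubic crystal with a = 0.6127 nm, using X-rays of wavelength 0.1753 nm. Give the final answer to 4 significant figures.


d = a / sqrt(h^2+k^2+l^2)
d = 0.6127 / sqrt(8) = 0.216622 nm
lambda = 2*d*sin(theta)  =>  sin(theta) = lambda / (2*d)
sin(theta) = 0.1753 / (2 * 0.216622) = 0.404622
theta = 23.87 deg


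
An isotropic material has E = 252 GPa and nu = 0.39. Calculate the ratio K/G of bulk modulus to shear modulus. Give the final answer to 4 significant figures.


G = E / (2*(1+nu))
G = 252 / (2*(1+0.39)) = 90.6475 GPa
K = E / (3*(1-2*nu))
K = 252 / (3*(1-2*0.39)) = 381.818 GPa
K/G = 381.818 / 90.6475 = 4.212


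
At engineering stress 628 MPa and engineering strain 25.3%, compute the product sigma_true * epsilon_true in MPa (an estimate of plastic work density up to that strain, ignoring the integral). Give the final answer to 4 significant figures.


sigma_true = sigma_eng * (1 + epsilon_eng)
sigma_true = 628 * (1 + 0.253) = 786.884 MPa
epsilon_true = ln(1 + epsilon_eng)
epsilon_true = ln(1 + 0.253) = 0.225541
sigma_true * epsilon_true = 786.884 * 0.225541 = 177.5 MPa


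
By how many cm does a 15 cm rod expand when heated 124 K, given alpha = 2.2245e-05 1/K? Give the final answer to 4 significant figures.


dL = L0 * alpha * dT
dL = 15 * 2.2245e-05 * 124
dL = 0.04138 cm


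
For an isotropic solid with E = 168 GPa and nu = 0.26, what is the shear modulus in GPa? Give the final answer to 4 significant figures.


G = E / (2*(1+nu))
G = 168 / (2*(1+0.26))
G = 66.67 GPa


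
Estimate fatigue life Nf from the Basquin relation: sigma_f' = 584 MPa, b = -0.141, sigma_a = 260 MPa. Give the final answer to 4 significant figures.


sigma_a = sigma_f' * (2*Nf)^b
2*Nf = (sigma_a / sigma_f')^(1/b)
2*Nf = (260 / 584)^(1/-0.141)
2*Nf = 310.798
Nf = 155.4 cycles


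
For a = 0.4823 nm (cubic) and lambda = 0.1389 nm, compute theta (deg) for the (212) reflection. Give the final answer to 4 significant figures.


d = a / sqrt(h^2+k^2+l^2)
d = 0.4823 / sqrt(9) = 0.160767 nm
lambda = 2*d*sin(theta)  =>  sin(theta) = lambda / (2*d)
sin(theta) = 0.1389 / (2 * 0.160767) = 0.431993
theta = 25.59 deg


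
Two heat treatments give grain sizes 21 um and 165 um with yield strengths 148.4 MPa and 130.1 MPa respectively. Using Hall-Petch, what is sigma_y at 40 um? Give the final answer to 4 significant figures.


sigma_y = sigma0 + k / sqrt(d)
1/sqrt(d1) = 1/sqrt(2.1e-05) = 218.218;  1/sqrt(d2) = 77.8499
k = (sigma1 - sigma2) / (1/sqrt(d1) - 1/sqrt(d2)) = (148.4 - 130.1) / (218.218 - 77.8499) = 0.130372 MPa*m^0.5
sigma0 = sigma1 - k/sqrt(d1) = 148.4 - 0.130372*218.218 = 119.951 MPa
sigma_y(d3) = 119.951 + 0.130372 / sqrt(4e-05) = 140.6 MPa


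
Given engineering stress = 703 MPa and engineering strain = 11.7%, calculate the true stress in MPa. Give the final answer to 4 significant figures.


sigma_true = sigma_eng * (1 + epsilon_eng)
sigma_true = 703 * (1 + 0.117)
sigma_true = 785.3 MPa


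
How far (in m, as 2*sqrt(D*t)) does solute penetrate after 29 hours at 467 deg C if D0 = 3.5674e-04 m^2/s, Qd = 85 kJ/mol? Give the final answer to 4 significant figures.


Step 1: D = D0 * exp(-Qd/(R*T))
T = 740.15 K
D = 3.5674e-04 * exp(-85e3 / (8.314 * 740.15)) = 3.57624e-10 m^2/s
Step 2: L = 2*sqrt(D*t)
t = 29 h = 104400 s
L = 2*sqrt(3.57624e-10 * 104400) = 0.01222 m


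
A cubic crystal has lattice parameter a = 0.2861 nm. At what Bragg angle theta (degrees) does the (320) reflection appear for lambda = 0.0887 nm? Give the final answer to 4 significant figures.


d = a / sqrt(h^2+k^2+l^2)
d = 0.2861 / sqrt(13) = 0.0793499 nm
lambda = 2*d*sin(theta)  =>  sin(theta) = lambda / (2*d)
sin(theta) = 0.0887 / (2 * 0.0793499) = 0.558917
theta = 33.98 deg


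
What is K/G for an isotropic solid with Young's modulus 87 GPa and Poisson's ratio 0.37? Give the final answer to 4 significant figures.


G = E / (2*(1+nu))
G = 87 / (2*(1+0.37)) = 31.7518 GPa
K = E / (3*(1-2*nu))
K = 87 / (3*(1-2*0.37)) = 111.538 GPa
K/G = 111.538 / 31.7518 = 3.513


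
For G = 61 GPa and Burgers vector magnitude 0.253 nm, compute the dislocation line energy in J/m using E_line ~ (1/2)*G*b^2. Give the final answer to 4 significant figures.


E = G*b^2/2
b = 0.253 nm = 2.53e-10 m
G = 61 GPa = 6.1e+10 Pa
E = 0.5 * 6.1e+10 * (2.53e-10)^2
E = 1.952e-09 J/m


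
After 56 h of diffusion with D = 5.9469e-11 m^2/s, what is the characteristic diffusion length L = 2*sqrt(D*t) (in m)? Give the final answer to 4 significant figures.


t = 56 hr = 201600 s
Diffusion length = 2*sqrt(D*t)
= 2*sqrt(5.9469e-11 * 201600)
= 6.925e-03 m


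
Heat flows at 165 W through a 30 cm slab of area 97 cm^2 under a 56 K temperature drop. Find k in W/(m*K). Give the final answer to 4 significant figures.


k = Q*L / (A*dT)
L = 0.3 m, A = 9.7e-03 m^2
k = 165 * 0.3 / (9.7e-03 * 56)
k = 91.13 W/(m*K)


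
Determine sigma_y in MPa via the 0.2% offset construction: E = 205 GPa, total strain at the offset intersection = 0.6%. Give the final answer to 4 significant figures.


Offset strain = 0.002
Elastic strain at yield = total_strain - offset = 6e-03 - 0.002 = 4e-03
sigma_y = E * elastic_strain = 205000 * 4e-03
sigma_y = 820 MPa


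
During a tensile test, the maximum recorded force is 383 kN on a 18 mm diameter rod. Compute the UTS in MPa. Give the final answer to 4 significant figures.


A0 = pi*(d/2)^2 = pi*(18/2)^2 = 254.469 mm^2
UTS = F_max / A0 = 383*1000 / 254.469
UTS = 1505 MPa


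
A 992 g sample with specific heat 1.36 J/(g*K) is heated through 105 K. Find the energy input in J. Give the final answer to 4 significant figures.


Q = m * cp * dT
Q = 992 * 1.36 * 105
Q = 141700 J


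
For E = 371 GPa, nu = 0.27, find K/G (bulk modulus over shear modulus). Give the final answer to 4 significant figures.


G = E / (2*(1+nu))
G = 371 / (2*(1+0.27)) = 146.063 GPa
K = E / (3*(1-2*nu))
K = 371 / (3*(1-2*0.27)) = 268.841 GPa
K/G = 268.841 / 146.063 = 1.841


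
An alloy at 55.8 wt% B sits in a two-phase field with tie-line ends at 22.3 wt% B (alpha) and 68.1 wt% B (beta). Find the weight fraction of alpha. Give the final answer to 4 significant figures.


f_alpha = (C_beta - C0) / (C_beta - C_alpha)
f_alpha = (68.1 - 55.8) / (68.1 - 22.3)
f_alpha = 0.2686


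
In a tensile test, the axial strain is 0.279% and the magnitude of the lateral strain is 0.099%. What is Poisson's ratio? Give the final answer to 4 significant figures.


nu = -epsilon_lat / epsilon_axial
Lateral strain is contraction (negative), so using magnitudes:
nu = 0.099 / 0.279
nu = 0.3548


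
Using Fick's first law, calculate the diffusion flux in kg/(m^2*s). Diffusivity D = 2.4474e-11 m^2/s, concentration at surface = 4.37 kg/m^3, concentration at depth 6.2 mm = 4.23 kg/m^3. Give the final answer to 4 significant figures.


J = -D * (dC/dx) = D * (C1 - C2) / dx
J = 2.4474e-11 * (4.37 - 4.23) / 6.2e-03
J = 5.526e-10 kg/(m^2*s)
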